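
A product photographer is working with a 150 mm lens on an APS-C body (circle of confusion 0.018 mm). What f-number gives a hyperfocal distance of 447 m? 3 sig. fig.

f/2.80

Rearrange H = f²/(N·c) + f for N: N = f² / ((H − f)·c).
N = 150² / ((447000 − 150) × 0.018) = 22500 / 8043 ≈ 2.80.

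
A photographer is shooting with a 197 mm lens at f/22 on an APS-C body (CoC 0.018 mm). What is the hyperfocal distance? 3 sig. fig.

Hyperfocal distance H = f²/(N·c) + f = 197²/(22 × 0.018) + 197 = 38809/0.396 + 197 ≈ 98199.5 mm ≈ 98.2 m.

98.2 m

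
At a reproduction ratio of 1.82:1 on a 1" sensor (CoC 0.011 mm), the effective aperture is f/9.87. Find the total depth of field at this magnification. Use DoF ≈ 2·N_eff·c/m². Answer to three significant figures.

0.0656 mm

At magnification m, DoF ≈ 2·N_eff·c/m² = 2 × 9.87 × 0.011 / 1.82² = 0.2171 / 3.312 ≈ 0.0656 mm.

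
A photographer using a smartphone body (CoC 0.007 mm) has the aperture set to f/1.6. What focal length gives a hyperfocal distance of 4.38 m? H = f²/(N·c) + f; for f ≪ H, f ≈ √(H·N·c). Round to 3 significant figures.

7.00 mm

From H = f²/(N·c) + f, with f ≪ H: f ≈ √(H·N·c) = √(4380 × 1.6 × 0.007) = √49.056 ≈ 7.004 mm.
The +f correction barely moves this — solving exactly, f² + N·c·f − N·c·H = 0 ⇒ f = (−N·c + √((N·c)² + 4·N·c·H))/2 = (−0.0112 + √196.22)/2 ≈ 6.9984 mm, so f ≈ 7.00 mm.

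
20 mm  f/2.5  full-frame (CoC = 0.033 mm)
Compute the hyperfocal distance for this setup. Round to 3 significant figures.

4.87 m

Hyperfocal distance H = f²/(N·c) + f = 20²/(2.5 × 0.033) + 20 = 400/0.0825 + 20 ≈ 4868.5 mm ≈ 4.87 m.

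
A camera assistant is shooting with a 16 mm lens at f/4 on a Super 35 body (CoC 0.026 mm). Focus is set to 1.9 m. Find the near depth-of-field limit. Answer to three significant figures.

Hyperfocal distance H = f²/(N·c) + f = 16²/(4 × 0.026) + 16 = 256/0.104 + 16 ≈ 2477.5 mm ≈ 2.478 m.
Near limit Dn = s·(H − f)/(H + s − 2f) = 1900 × (2477.5 − 16) / (2477.5 + 1900 − 2 × 16) = 1900 × 2461.5 / 4345.5 ≈ 1076.3 mm ≈ 1.08 m.

1.08 m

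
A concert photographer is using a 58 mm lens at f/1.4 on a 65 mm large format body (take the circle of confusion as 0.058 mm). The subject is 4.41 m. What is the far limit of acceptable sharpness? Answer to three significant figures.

4.93 m

Hyperfocal distance H = f²/(N·c) + f = 58²/(1.4 × 0.058) + 58 = 3364/0.0812 + 58 ≈ 41486.6 mm ≈ 41.49 m.
Far limit Df = s·(H − f)/(H − s) = 4410 × (41486.6 − 58) / (41486.6 − 4410) = 4410 × 41428.6 / 37076.6 ≈ 4927.6 mm ≈ 4.93 m.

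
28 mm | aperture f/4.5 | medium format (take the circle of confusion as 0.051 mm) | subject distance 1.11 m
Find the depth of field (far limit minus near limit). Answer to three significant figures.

Hyperfocal distance H = f²/(N·c) + f = 28²/(4.5 × 0.051) + 28 = 784/0.2295 + 28 ≈ 3444.1 mm ≈ 3.444 m.
Near limit Dn = s·(H − f)/(H + s − 2f) = 1110 × (3444.1 − 28) / (3444.1 + 1110 − 2 × 28) = 1110 × 3416.1 / 4498.1 ≈ 843.00 mm.
Far limit Df = s·(H − f)/(H − s) = 1110 × (3444.1 − 28) / (3444.1 − 1110) = 1110 × 3416.1 / 2334.1 ≈ 1624.55 mm.
Depth of field = Df − Dn = 1624.55 − 843.00 ≈ 781.55 mm ≈ 0.782 m.

0.782 m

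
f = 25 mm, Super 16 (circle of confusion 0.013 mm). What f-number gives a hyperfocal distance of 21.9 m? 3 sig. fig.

f/2.20

Rearrange H = f²/(N·c) + f for N: N = f² / ((H − f)·c).
N = 25² / ((21900 − 25) × 0.013) = 625 / 284.4 ≈ 2.20.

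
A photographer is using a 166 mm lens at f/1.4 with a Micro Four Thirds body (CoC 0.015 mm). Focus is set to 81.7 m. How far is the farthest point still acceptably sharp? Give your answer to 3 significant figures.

Hyperfocal distance H = f²/(N·c) + f = 166²/(1.4 × 0.015) + 166 = 27556/0.021 + 166 ≈ 1312356.5 mm ≈ 1312 m.
Far limit Df = s·(H − f)/(H − s) = 81700 × (1312356.5 − 166) / (1312356.5 − 81700) = 81700 × 1312190.5 / 1230656.5 ≈ 87113 mm ≈ 87.1 m.

87.1 m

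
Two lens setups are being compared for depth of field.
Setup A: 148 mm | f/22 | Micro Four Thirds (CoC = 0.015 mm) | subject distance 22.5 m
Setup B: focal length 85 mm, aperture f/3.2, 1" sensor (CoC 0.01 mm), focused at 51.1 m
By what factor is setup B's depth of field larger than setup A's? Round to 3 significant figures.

1.42

Setup A: H = 148²/(22×0.015) + 148 ≈ 66523.8 mm; DoF = Df − Dn = 33924 − 16832 ≈ 17092 mm.
Setup B: H = 85²/(3.2×0.01) + 85 ≈ 225866.2 mm; DoF = Df − Dn = 66016 − 41682 ≈ 24334 mm.
Ratio = 24334 / 17092 ≈ 1.42.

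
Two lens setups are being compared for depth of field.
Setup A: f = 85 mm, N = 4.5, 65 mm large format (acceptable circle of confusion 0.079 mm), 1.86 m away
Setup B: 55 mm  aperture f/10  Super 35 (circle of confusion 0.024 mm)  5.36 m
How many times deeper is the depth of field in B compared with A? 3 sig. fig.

Setup A: H = 85²/(4.5×0.079) + 85 ≈ 20408.5 mm; DoF = Df − Dn = 2037.99 − 1710.60 ≈ 327.39 mm.
Setup B: H = 55²/(10×0.024) + 55 ≈ 12659.2 mm; DoF = Df − Dn = 9255.6 − 3772.3 ≈ 5483.3 mm.
Ratio = 5483.3 / 327.39 ≈ 16.7.

16.7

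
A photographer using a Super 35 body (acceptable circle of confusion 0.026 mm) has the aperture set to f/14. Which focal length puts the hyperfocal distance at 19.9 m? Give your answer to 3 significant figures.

84.9 mm

From H = f²/(N·c) + f, with f ≪ H: f ≈ √(H·N·c) = √(19900 × 14 × 0.026) = √7243.6 ≈ 85.11 mm.
Exact: f² + N·c·f − N·c·H = 0 ⇒ f = (−N·c + √((N·c)² + 4·N·c·H))/2 = (−0.364 + √28975)/2 ≈ 84.928 mm ≈ 84.9 mm.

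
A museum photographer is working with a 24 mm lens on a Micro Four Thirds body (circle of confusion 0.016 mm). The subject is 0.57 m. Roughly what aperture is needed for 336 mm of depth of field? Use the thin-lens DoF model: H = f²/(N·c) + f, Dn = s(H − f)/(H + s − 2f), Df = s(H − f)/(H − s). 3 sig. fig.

f/18

Write h = H − f = f²/(N·c). The thin-lens limits are Dn = s·h/(h + (s−f)) and Df = s·h/(h − (s−f)), so DoF = Df − Dn = 2·s·(s−f)·h / (h² − (s−f)²).
That is a quadratic in h: DoF·h² − 2·s·(s−f)·h − DoF·(s−f)² = 0 ⇒ h = (s−f)·(s + √(s² + DoF²)) / DoF = 546 × (570 + √(570² + 336²)) / 336 = 546 × (570 + 661.662) / 336 ≈ 2001.5 mm.
Then N = f²/(c·h) = 24² / (0.016 × 2001.5) = 576 / 32.023 ≈ 18.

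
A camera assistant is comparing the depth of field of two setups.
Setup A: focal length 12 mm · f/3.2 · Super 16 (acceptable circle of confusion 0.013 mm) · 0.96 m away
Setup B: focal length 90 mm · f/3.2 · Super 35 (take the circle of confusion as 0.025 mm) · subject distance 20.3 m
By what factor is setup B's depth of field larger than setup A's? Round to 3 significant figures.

14.8

Setup A: H = 12²/(3.2×0.013) + 12 ≈ 3473.5 mm; DoF = Df − Dn = 1322.07 − 753.61 ≈ 568.46 mm.
Setup B: H = 90²/(3.2×0.025) + 90 ≈ 101340.0 mm; DoF = Df − Dn = 25362.5 − 16922.2 ≈ 8440.3 mm.
Ratio = 8440.3 / 568.46 ≈ 14.8.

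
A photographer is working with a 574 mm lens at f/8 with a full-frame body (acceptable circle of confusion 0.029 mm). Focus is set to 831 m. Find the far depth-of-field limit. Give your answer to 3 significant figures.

2000 m

Hyperfocal distance H = f²/(N·c) + f = 574²/(8 × 0.029) + 574 = 329476/0.232 + 574 ≈ 1420729.2 mm ≈ 1421 m.
Far limit Df = s·(H − f)/(H − s) = 831000 × (1420729.2 − 574) / (1420729.2 − 831000) = 831000 × 1420155.2 / 589729.2 ≈ 2001171 mm ≈ 2000 m.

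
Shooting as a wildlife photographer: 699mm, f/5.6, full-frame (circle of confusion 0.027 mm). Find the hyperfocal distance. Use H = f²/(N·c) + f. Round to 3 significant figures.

3230 m

Hyperfocal distance H = f²/(N·c) + f = 699²/(5.6 × 0.027) + 699 = 488601/0.1512 + 699 ≈ 3232187.1 mm ≈ 3230 m.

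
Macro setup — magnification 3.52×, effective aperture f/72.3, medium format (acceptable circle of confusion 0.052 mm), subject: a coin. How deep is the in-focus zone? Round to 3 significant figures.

At magnification m, DoF ≈ 2·N_eff·c/m² = 2 × 72.3 × 0.052 / 3.52² = 7.519 / 12.39 ≈ 0.607 mm.

0.607 mm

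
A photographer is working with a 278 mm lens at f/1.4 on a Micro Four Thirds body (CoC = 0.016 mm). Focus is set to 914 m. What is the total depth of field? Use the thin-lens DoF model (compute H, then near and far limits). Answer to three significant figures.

521 m

Hyperfocal distance H = f²/(N·c) + f = 278²/(1.4 × 0.016) + 278 = 77284/0.0224 + 278 ≈ 3450456.6 mm ≈ 3450 m.
Near limit Dn = s·(H − f)/(H + s − 2f) = 914000 × (3450456.6 − 278) / (3450456.6 + 914000 − 2 × 278) = 914000 × 3450178.6 / 4363900.6 ≈ 722625 mm.
Far limit Df = s·(H − f)/(H − s) = 914000 × (3450456.6 − 278) / (3450456.6 − 914000) = 914000 × 3450178.6 / 2536456.6 ≈ 1243255 mm.
Depth of field = Df − Dn = 1243255 − 722625 ≈ 520630 mm ≈ 521 m.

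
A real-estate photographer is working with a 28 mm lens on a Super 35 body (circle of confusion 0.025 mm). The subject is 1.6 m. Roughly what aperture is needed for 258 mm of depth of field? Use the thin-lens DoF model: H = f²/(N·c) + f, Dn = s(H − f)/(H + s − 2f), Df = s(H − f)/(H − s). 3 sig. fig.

Write h = H − f = f²/(N·c). The thin-lens limits are Dn = s·h/(h + (s−f)) and Df = s·h/(h − (s−f)), so DoF = Df − Dn = 2·s·(s−f)·h / (h² − (s−f)²).
That is a quadratic in h: DoF·h² − 2·s·(s−f)·h − DoF·(s−f)² = 0 ⇒ h = (s−f)·(s + √(s² + DoF²)) / DoF = 1572 × (1600 + √(1600² + 258²)) / 258 = 1572 × (1600 + 1620.67) / 258 ≈ 19624 mm.
Then N = f²/(c·h) = 28² / (0.025 × 19624) = 784 / 490.59 ≈ 1.60.

f/1.60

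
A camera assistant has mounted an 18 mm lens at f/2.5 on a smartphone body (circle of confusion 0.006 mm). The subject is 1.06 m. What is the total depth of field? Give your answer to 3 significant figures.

Hyperfocal distance H = f²/(N·c) + f = 18²/(2.5 × 0.006) + 18 = 324/0.015 + 18 ≈ 21618.0 mm ≈ 21.62 m.
Near limit Dn = s·(H − f)/(H + s − 2f) = 1060 × (21618.0 − 18) / (21618.0 + 1060 − 2 × 18) = 1060 × 21600.0 / 22642.0 ≈ 1011.22 mm.
Far limit Df = s·(H − f)/(H − s) = 1060 × (21618.0 − 18) / (21618.0 − 1060) = 1060 × 21600.0 / 20558.0 ≈ 1113.73 mm.
Depth of field = Df − Dn = 1113.73 − 1011.22 ≈ 102.51 mm.

103 mm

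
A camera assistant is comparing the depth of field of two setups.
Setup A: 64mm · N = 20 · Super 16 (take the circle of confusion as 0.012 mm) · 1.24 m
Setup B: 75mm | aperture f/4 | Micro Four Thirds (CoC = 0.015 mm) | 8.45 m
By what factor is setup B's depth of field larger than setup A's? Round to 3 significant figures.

8.86

Setup A: H = 64²/(20×0.012) + 64 ≈ 17130.7 mm; DoF = Df − Dn = 1331.77 − 1160.06 ≈ 171.71 mm.
Setup B: H = 75²/(4×0.015) + 75 ≈ 93825.0 mm; DoF = Df − Dn = 9278.9 − 7757.0 ≈ 1521.9 mm.
Ratio = 1521.9 / 171.71 ≈ 8.86.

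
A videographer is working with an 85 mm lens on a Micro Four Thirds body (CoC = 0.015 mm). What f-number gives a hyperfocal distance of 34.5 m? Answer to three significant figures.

f/14

Rearrange H = f²/(N·c) + f for N: N = f² / ((H − f)·c).
N = 85² / ((34500 − 85) × 0.015) = 7225 / 516.2 ≈ 14.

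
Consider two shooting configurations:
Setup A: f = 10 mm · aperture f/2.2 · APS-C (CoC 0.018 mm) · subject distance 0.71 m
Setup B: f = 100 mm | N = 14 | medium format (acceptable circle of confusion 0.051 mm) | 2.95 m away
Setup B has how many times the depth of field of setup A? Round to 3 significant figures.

2.94

Setup A: H = 10²/(2.2×0.018) + 10 ≈ 2535.3 mm; DoF = Df − Dn = 982.29 − 555.90 ≈ 426.39 mm.
Setup B: H = 100²/(14×0.051) + 100 ≈ 14105.6 mm; DoF = Df − Dn = 3703.7 − 2451.2 ≈ 1252.5 mm.
Ratio = 1252.5 / 426.39 ≈ 2.94.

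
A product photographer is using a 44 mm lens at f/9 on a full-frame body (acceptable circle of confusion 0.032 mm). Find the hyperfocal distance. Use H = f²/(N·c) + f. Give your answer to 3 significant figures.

6.77 m

Hyperfocal distance H = f²/(N·c) + f = 44²/(9 × 0.032) + 44 = 1936/0.288 + 44 ≈ 6766.2 mm ≈ 6.77 m.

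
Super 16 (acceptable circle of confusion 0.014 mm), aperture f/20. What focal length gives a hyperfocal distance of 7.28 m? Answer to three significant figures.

From H = f²/(N·c) + f, with f ≪ H: f ≈ √(H·N·c) = √(7280 × 20 × 0.014) = √2038.4 ≈ 45.15 mm.
Exact: f² + N·c·f − N·c·H = 0 ⇒ f = (−N·c + √((N·c)² + 4·N·c·H))/2 = (−0.28 + √8153.7)/2 ≈ 45.009 mm ≈ 45.0 mm.

45.0 mm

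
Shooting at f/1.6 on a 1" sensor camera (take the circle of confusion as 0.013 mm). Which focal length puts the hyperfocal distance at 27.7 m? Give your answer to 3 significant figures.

24.0 mm

From H = f²/(N·c) + f, with f ≪ H: f ≈ √(H·N·c) = √(27700 × 1.6 × 0.013) = √576.16 ≈ 24.00 mm.
The +f correction barely moves this — solving exactly, f² + N·c·f − N·c·H = 0 ⇒ f = (−N·c + √((N·c)² + 4·N·c·H))/2 = (−0.0208 + √2304.6)/2 ≈ 23.993 mm, so f ≈ 24.0 mm.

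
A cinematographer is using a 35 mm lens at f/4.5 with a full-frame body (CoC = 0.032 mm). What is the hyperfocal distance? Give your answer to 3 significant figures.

Hyperfocal distance H = f²/(N·c) + f = 35²/(4.5 × 0.032) + 35 = 1225/0.144 + 35 ≈ 8541.9 mm ≈ 8.54 m.

8.54 m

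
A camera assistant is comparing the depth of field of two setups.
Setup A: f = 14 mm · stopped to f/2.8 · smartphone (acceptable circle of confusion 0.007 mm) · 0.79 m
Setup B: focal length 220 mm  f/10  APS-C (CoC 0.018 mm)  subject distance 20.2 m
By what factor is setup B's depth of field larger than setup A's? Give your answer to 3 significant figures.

Setup A: H = 14²/(2.8×0.007) + 14 ≈ 10014.0 mm; DoF = Df − Dn = 856.46 − 733.11 ≈ 123.35 mm.
Setup B: H = 220²/(10×0.018) + 220 ≈ 269108.9 mm; DoF = Df − Dn = 21821.5 − 18802.8 ≈ 3018.7 mm.
Ratio = 3018.7 / 123.35 ≈ 24.5.

24.5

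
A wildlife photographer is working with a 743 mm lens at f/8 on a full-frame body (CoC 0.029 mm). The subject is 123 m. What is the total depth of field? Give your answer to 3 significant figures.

Hyperfocal distance H = f²/(N·c) + f = 743²/(8 × 0.029) + 743 = 552049/0.232 + 743 ≈ 2380264.6 mm ≈ 2380 m.
Near limit Dn = s·(H − f)/(H + s − 2f) = 123000 × (2380264.6 − 743) / (2380264.6 + 123000 − 2 × 743) = 123000 × 2379521.6 / 2501778.6 ≈ 116989 mm.
Far limit Df = s·(H − f)/(H − s) = 123000 × (2380264.6 − 743) / (2380264.6 − 123000) = 123000 × 2379521.6 / 2257264.6 ≈ 129662 mm.
Depth of field = Df − Dn = 129662 − 116989 ≈ 12673 mm ≈ 12.7 m.

12.7 m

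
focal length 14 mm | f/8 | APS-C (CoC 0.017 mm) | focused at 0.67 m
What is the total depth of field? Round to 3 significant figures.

Hyperfocal distance H = f²/(N·c) + f = 14²/(8 × 0.017) + 14 = 196/0.136 + 14 ≈ 1455.2 mm ≈ 1.455 m.
Near limit Dn = s·(H − f)/(H + s − 2f) = 670 × (1455.2 − 14) / (1455.2 + 670 − 2 × 14) = 670 × 1441.2 / 2097.2 ≈ 460.42 mm.
Far limit Df = s·(H − f)/(H − s) = 670 × (1455.2 − 14) / (1455.2 − 670) = 670 × 1441.2 / 785.2 ≈ 1229.77 mm.
Depth of field = Df − Dn = 1229.77 − 460.42 ≈ 769.35 mm ≈ 0.769 m.

0.769 m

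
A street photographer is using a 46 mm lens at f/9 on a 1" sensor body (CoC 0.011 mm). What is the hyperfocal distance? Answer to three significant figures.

21.4 m

Hyperfocal distance H = f²/(N·c) + f = 46²/(9 × 0.011) + 46 = 2116/0.099 + 46 ≈ 21419.7 mm ≈ 21.4 m.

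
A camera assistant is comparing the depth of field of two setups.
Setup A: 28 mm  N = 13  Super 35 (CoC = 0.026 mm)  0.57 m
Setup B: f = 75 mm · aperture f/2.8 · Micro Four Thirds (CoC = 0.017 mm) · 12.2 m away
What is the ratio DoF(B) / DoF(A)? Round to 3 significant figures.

Setup A: H = 28²/(13×0.026) + 28 ≈ 2347.5 mm; DoF = Df − Dn = 743.80 − 462.04 ≈ 281.76 mm.
Setup B: H = 75²/(2.8×0.017) + 75 ≈ 118247.3 mm; DoF = Df − Dn = 13594.9 − 11064.7 ≈ 2530.2 mm.
Ratio = 2530.2 / 281.76 ≈ 8.98.

8.98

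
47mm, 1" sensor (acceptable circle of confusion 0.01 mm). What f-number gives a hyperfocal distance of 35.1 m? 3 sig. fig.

Rearrange H = f²/(N·c) + f for N: N = f² / ((H − f)·c).
N = 47² / ((35100 − 47) × 0.01) = 2209 / 350.5 ≈ 6.30.

f/6.30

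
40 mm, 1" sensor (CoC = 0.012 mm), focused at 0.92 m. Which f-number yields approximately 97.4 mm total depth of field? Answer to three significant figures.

f/8

Write h = H − f = f²/(N·c). The thin-lens limits are Dn = s·h/(h + (s−f)) and Df = s·h/(h − (s−f)), so DoF = Df − Dn = 2·s·(s−f)·h / (h² − (s−f)²).
That is a quadratic in h: DoF·h² − 2·s·(s−f)·h − DoF·(s−f)² = 0 ⇒ h = (s−f)·(s + √(s² + DoF²)) / DoF = 880 × (920 + √(920² + 97.4²)) / 97.4 = 880 × (920 + 925.141) / 97.4 ≈ 16671 mm.
Then N = f²/(c·h) = 40² / (0.012 × 16671) = 1600 / 200.05 ≈ 8.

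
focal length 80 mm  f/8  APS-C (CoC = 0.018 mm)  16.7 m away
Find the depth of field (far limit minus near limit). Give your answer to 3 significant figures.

14.5 m

Hyperfocal distance H = f²/(N·c) + f = 80²/(8 × 0.018) + 80 = 6400/0.144 + 80 ≈ 44524.4 mm ≈ 44.52 m.
Near limit Dn = s·(H − f)/(H + s − 2f) = 16700 × (44524.4 − 80) / (44524.4 + 16700 − 2 × 80) = 16700 × 44444.4 / 61064.4 ≈ 12155 mm.
Far limit Df = s·(H − f)/(H − s) = 16700 × (44524.4 − 80) / (44524.4 − 16700) = 16700 × 44444.4 / 27824.4 ≈ 26675 mm.
Depth of field = Df − Dn = 26675 − 12155 ≈ 14520 mm ≈ 14.5 m.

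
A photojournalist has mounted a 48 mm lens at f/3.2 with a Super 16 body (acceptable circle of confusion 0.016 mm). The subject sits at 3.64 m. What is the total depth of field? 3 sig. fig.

Hyperfocal distance H = f²/(N·c) + f = 48²/(3.2 × 0.016) + 48 = 2304/0.0512 + 48 ≈ 45048.0 mm ≈ 45.05 m.
Near limit Dn = s·(H − f)/(H + s − 2f) = 3640 × (45048.0 − 48) / (45048.0 + 3640 − 2 × 48) = 3640 × 45000.0 / 48592.0 ≈ 3370.93 mm.
Far limit Df = s·(H − f)/(H − s) = 3640 × (45048.0 − 48) / (45048.0 − 3640) = 3640 × 45000.0 / 41408.0 ≈ 3955.76 mm.
Depth of field = Df − Dn = 3955.76 − 3370.93 ≈ 584.83 mm ≈ 0.585 m.

0.585 m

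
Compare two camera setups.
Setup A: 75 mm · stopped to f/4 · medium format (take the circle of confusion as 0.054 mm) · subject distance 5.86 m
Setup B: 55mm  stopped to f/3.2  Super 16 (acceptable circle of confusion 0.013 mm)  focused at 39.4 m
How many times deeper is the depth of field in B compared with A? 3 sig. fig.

Setup A: H = 75²/(4×0.054) + 75 ≈ 26116.7 mm; DoF = Df − Dn = 7533.5 − 4794.9 ≈ 2738.6 mm.
Setup B: H = 55²/(3.2×0.013) + 55 ≈ 72771.3 mm; DoF = Df − Dn = 85853 − 25567 ≈ 60286 mm.
Ratio = 60286 / 2738.6 ≈ 22.0.

22.0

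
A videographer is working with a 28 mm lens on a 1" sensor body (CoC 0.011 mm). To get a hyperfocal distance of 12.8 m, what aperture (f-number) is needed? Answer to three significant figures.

f/5.58

Rearrange H = f²/(N·c) + f for N: N = f² / ((H − f)·c).
N = 28² / ((12800 − 28) × 0.011) = 784 / 140.5 ≈ 5.58.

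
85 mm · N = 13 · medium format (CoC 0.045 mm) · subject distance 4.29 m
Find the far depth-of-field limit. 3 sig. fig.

Hyperfocal distance H = f²/(N·c) + f = 85²/(13 × 0.045) + 85 = 7225/0.585 + 85 ≈ 12435.4 mm ≈ 12.44 m.
Far limit Df = s·(H − f)/(H − s) = 4290 × (12435.4 − 85) / (12435.4 − 4290) = 4290 × 12350.4 / 8145.4 ≈ 6504.7 mm ≈ 6.50 m.

6.50 m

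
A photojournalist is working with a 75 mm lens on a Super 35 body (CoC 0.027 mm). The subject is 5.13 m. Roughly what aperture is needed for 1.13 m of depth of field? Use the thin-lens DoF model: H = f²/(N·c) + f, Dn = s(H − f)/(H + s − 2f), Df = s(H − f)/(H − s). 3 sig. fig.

Write h = H − f = f²/(N·c). The thin-lens limits are Dn = s·h/(h + (s−f)) and Df = s·h/(h − (s−f)), so DoF = Df − Dn = 2·s·(s−f)·h / (h² − (s−f)²).
That is a quadratic in h: DoF·h² − 2·s·(s−f)·h − DoF·(s−f)² = 0 ⇒ h = (s−f)·(s + √(s² + DoF²)) / DoF = 5055 × (5130 + √(5130² + 1130²)) / 1130 = 5055 × (5130 + 5252.98) / 1130 ≈ 46448 mm.
Then N = f²/(c·h) = 75² / (0.027 × 46448) = 5625 / 1254.1 ≈ 4.49.

f/4.49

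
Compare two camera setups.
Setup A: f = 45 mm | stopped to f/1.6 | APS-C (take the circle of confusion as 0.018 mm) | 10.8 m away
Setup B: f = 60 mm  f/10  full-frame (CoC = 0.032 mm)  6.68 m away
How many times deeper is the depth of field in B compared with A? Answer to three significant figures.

Setup A: H = 45²/(1.6×0.018) + 45 ≈ 70357.5 mm; DoF = Df − Dn = 12750.3 − 9367.2 ≈ 3383.1 mm.
Setup B: H = 60²/(10×0.032) + 60 ≈ 11310.0 mm; DoF = Df − Dn = 16231 − 4205 ≈ 12026 mm.
Ratio = 12026 / 3383.1 ≈ 3.55.

3.55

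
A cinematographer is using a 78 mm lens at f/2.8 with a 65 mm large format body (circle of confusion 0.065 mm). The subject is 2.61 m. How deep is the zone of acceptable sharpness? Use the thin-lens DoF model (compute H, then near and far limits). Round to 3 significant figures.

398 mm

Hyperfocal distance H = f²/(N·c) + f = 78²/(2.8 × 0.065) + 78 = 6084/0.182 + 78 ≈ 33506.6 mm ≈ 33.51 m.
Near limit Dn = s·(H − f)/(H + s − 2f) = 2610 × (33506.6 − 78) / (33506.6 + 2610 − 2 × 78) = 2610 × 33428.6 / 35960.6 ≈ 2426.23 mm.
Far limit Df = s·(H − f)/(H − s) = 2610 × (33506.6 − 78) / (33506.6 − 2610) = 2610 × 33428.6 / 30896.6 ≈ 2823.89 mm.
Depth of field = Df − Dn = 2823.89 − 2426.23 ≈ 397.66 mm.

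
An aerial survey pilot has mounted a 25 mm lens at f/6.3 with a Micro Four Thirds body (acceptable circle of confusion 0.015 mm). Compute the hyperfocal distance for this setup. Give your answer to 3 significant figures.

6.64 m

Hyperfocal distance H = f²/(N·c) + f = 25²/(6.3 × 0.015) + 25 = 625/0.0945 + 25 ≈ 6638.8 mm ≈ 6.64 m.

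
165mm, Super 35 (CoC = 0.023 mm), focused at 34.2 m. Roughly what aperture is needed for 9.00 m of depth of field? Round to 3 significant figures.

f/4.50

Write h = H − f = f²/(N·c). The thin-lens limits are Dn = s·h/(h + (s−f)) and Df = s·h/(h − (s−f)), so DoF = Df − Dn = 2·s·(s−f)·h / (h² − (s−f)²).
That is a quadratic in h: DoF·h² − 2·s·(s−f)·h − DoF·(s−f)² = 0 ⇒ h = (s−f)·(s + √(s² + DoF²)) / DoF = 34035 × (34200 + √(34200² + 9000²)) / 9000 = 34035 × (34200 + 35364.4) / 9000 ≈ 263069 mm.
Then N = f²/(c·h) = 165² / (0.023 × 263069) = 27225 / 6050.6 ≈ 4.50.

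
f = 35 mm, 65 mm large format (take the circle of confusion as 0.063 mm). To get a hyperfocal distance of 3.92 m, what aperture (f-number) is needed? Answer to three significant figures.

f/5.01

Rearrange H = f²/(N·c) + f for N: N = f² / ((H − f)·c).
N = 35² / ((3920 − 35) × 0.063) = 1225 / 244.8 ≈ 5.01.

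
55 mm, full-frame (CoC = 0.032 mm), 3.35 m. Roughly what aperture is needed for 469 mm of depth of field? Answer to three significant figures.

Write h = H − f = f²/(N·c). The thin-lens limits are Dn = s·h/(h + (s−f)) and Df = s·h/(h − (s−f)), so DoF = Df − Dn = 2·s·(s−f)·h / (h² − (s−f)²).
That is a quadratic in h: DoF·h² − 2·s·(s−f)·h − DoF·(s−f)² = 0 ⇒ h = (s−f)·(s + √(s² + DoF²)) / DoF = 3295 × (3350 + √(3350² + 469²)) / 469 = 3295 × (3350 + 3382.67) / 469 ≈ 47301 mm.
Then N = f²/(c·h) = 55² / (0.032 × 47301) = 3025 / 1513.6 ≈ 2.00.

f/2.00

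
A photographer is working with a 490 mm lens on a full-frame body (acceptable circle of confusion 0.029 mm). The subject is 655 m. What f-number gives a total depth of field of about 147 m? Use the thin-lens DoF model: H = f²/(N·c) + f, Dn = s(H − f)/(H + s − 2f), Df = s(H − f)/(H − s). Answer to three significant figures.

f/1.40

Write h = H − f = f²/(N·c). The thin-lens limits are Dn = s·h/(h + (s−f)) and Df = s·h/(h − (s−f)), so DoF = Df − Dn = 2·s·(s−f)·h / (h² − (s−f)²).
That is a quadratic in h: DoF·h² − 2·s·(s−f)·h − DoF·(s−f)² = 0 ⇒ h = (s−f)·(s + √(s² + DoF²)) / DoF = 654510 × (655000 + √(655000² + 147000²)) / 147000 = 654510 × (655000 + 671293) / 147000 ≈ 5905251 mm.
Then N = f²/(c·h) = 490² / (0.029 × 5905251) = 240100 / 171252 ≈ 1.40.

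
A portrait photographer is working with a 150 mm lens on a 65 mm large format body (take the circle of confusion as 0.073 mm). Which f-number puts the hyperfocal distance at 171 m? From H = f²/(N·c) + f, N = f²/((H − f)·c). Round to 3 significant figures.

f/1.80

Rearrange H = f²/(N·c) + f for N: N = f² / ((H − f)·c).
N = 150² / ((171000 − 150) × 0.073) = 22500 / 12472 ≈ 1.80.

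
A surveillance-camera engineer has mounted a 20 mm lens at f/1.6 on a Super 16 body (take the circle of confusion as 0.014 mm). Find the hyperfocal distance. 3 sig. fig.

17.9 m

Hyperfocal distance H = f²/(N·c) + f = 20²/(1.6 × 0.014) + 20 = 400/0.0224 + 20 ≈ 17877.1 mm ≈ 17.9 m.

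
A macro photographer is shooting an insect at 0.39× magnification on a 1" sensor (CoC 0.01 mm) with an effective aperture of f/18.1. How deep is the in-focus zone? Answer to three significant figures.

At magnification m, DoF ≈ 2·N_eff·c/m² = 2 × 18.1 × 0.01 / 0.39² = 0.362 / 0.1521 ≈ 2.38 mm.

2.38 mm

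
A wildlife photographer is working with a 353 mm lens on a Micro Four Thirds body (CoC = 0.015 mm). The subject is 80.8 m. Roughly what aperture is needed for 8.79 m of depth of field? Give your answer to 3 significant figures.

Write h = H − f = f²/(N·c). The thin-lens limits are Dn = s·h/(h + (s−f)) and Df = s·h/(h − (s−f)), so DoF = Df − Dn = 2·s·(s−f)·h / (h² − (s−f)²).
That is a quadratic in h: DoF·h² − 2·s·(s−f)·h − DoF·(s−f)² = 0 ⇒ h = (s−f)·(s + √(s² + DoF²)) / DoF = 80447 × (80800 + √(80800² + 8790²)) / 8790 = 80447 × (80800 + 81276.7) / 8790 ≈ 1483343 mm.
Then N = f²/(c·h) = 353² / (0.015 × 1483343) = 124609 / 22250 ≈ 5.60.

f/5.60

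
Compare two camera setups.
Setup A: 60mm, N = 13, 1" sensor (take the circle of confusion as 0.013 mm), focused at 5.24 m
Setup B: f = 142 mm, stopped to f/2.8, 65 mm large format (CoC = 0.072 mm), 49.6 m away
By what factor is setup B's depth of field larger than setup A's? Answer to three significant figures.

Setup A: H = 60²/(13×0.013) + 60 ≈ 21361.8 mm; DoF = Df − Dn = 6923.6 − 4215.0 ≈ 2708.6 mm.
Setup B: H = 142²/(2.8×0.072) + 142 ≈ 100161.8 mm; DoF = Df − Dn = 98117 − 33189 ≈ 64928 mm.
Ratio = 64928 / 2708.6 ≈ 24.0.

24.0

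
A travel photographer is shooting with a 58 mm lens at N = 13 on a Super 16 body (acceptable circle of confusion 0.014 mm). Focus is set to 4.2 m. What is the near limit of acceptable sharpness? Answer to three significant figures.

Hyperfocal distance H = f²/(N·c) + f = 58²/(13 × 0.014) + 58 = 3364/0.182 + 58 ≈ 18541.5 mm ≈ 18.54 m.
Near limit Dn = s·(H − f)/(H + s − 2f) = 4200 × (18541.5 − 58) / (18541.5 + 4200 − 2 × 58) = 4200 × 18483.5 / 22625.5 ≈ 3431.1 mm ≈ 3.43 m.

3.43 m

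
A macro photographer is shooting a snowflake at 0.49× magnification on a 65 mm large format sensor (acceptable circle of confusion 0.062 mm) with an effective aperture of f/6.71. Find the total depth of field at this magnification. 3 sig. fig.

3.47 mm

At magnification m, DoF ≈ 2·N_eff·c/m² = 2 × 6.71 × 0.062 / 0.49² = 0.832 / 0.2401 ≈ 3.47 mm.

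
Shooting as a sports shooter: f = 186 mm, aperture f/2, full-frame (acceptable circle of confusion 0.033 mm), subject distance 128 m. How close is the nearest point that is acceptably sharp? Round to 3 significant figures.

103 m

Hyperfocal distance H = f²/(N·c) + f = 186²/(2 × 0.033) + 186 = 34596/0.066 + 186 ≈ 524367.8 mm ≈ 524.4 m.
Near limit Dn = s·(H − f)/(H + s − 2f) = 128000 × (524367.8 − 186) / (524367.8 + 128000 − 2 × 186) = 128000 × 524181.8 / 651995.8 ≈ 102908 mm ≈ 103 m.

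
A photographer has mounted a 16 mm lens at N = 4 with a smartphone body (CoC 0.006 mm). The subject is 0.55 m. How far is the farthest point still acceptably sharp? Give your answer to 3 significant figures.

Hyperfocal distance H = f²/(N·c) + f = 16²/(4 × 0.006) + 16 = 256/0.024 + 16 ≈ 10682.7 mm ≈ 10.68 m.
Far limit Df = s·(H − f)/(H − s) = 550 × (10682.7 − 16) / (10682.7 − 550) = 550 × 10666.7 / 10132.7 ≈ 578.99 mm ≈ 0.579 m.

0.579 m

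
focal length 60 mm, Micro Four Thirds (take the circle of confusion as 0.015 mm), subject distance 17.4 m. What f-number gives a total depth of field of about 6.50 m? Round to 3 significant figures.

Write h = H − f = f²/(N·c). The thin-lens limits are Dn = s·h/(h + (s−f)) and Df = s·h/(h − (s−f)), so DoF = Df − Dn = 2·s·(s−f)·h / (h² − (s−f)²).
That is a quadratic in h: DoF·h² − 2·s·(s−f)·h − DoF·(s−f)² = 0 ⇒ h = (s−f)·(s + √(s² + DoF²)) / DoF = 17340 × (17400 + √(17400² + 6500²)) / 6500 = 17340 × (17400 + 18574.4) / 6500 ≈ 95969 mm.
Then N = f²/(c·h) = 60² / (0.015 × 95969) = 3600 / 1439.5 ≈ 2.50.

f/2.50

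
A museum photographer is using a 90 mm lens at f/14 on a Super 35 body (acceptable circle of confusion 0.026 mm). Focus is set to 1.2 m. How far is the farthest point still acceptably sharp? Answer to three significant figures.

1.26 m

Hyperfocal distance H = f²/(N·c) + f = 90²/(14 × 0.026) + 90 = 8100/0.364 + 90 ≈ 22342.7 mm ≈ 22.34 m.
Far limit Df = s·(H − f)/(H − s) = 1200 × (22342.7 − 90) / (22342.7 − 1200) = 1200 × 22252.7 / 21142.7 ≈ 1263.0 mm ≈ 1.26 m.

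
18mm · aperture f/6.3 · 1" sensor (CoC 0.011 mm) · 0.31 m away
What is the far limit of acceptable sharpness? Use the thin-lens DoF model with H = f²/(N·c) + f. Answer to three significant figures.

Hyperfocal distance H = f²/(N·c) + f = 18²/(6.3 × 0.011) + 18 = 324/0.0693 + 18 ≈ 4693.3 mm ≈ 4.693 m.
Far limit Df = s·(H − f)/(H − s) = 310 × (4693.3 − 18) / (4693.3 − 310) = 310 × 4675.3 / 4383.3 ≈ 330.65 mm.

331 mm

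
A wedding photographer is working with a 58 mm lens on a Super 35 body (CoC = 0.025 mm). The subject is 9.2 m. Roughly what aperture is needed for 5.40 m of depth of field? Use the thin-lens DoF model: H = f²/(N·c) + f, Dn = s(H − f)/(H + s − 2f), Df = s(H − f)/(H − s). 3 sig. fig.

f/4

Write h = H − f = f²/(N·c). The thin-lens limits are Dn = s·h/(h + (s−f)) and Df = s·h/(h − (s−f)), so DoF = Df − Dn = 2·s·(s−f)·h / (h² − (s−f)²).
That is a quadratic in h: DoF·h² − 2·s·(s−f)·h − DoF·(s−f)² = 0 ⇒ h = (s−f)·(s + √(s² + DoF²)) / DoF = 9142 × (9200 + √(9200² + 5400²)) / 5400 = 9142 × (9200 + 10667.7) / 5400 ≈ 33635 mm.
Then N = f²/(c·h) = 58² / (0.025 × 33635) = 3364 / 840.88 ≈ 4.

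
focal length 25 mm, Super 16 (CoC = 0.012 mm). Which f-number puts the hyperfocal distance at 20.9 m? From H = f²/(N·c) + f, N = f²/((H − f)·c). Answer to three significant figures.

Rearrange H = f²/(N·c) + f for N: N = f² / ((H − f)·c).
N = 25² / ((20900 − 25) × 0.012) = 625 / 250.5 ≈ 2.50.

f/2.50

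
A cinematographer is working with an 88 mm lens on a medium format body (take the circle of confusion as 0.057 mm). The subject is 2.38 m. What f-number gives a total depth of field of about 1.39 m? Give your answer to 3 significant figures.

Write h = H − f = f²/(N·c). The thin-lens limits are Dn = s·h/(h + (s−f)) and Df = s·h/(h − (s−f)), so DoF = Df − Dn = 2·s·(s−f)·h / (h² − (s−f)²).
That is a quadratic in h: DoF·h² − 2·s·(s−f)·h − DoF·(s−f)² = 0 ⇒ h = (s−f)·(s + √(s² + DoF²)) / DoF = 2292 × (2380 + √(2380² + 1390²)) / 1390 = 2292 × (2380 + 2756.17) / 1390 ≈ 8469.1 mm.
Then N = f²/(c·h) = 88² / (0.057 × 8469.1) = 7744 / 482.74 ≈ 16.

f/16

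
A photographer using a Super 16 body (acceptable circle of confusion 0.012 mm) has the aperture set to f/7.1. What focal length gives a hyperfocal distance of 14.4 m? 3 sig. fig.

35.0 mm

From H = f²/(N·c) + f, with f ≪ H: f ≈ √(H·N·c) = √(14400 × 7.1 × 0.012) = √1226.9 ≈ 35.03 mm.
The +f correction barely moves this — solving exactly, f² + N·c·f − N·c·H = 0 ⇒ f = (−N·c + √((N·c)² + 4·N·c·H))/2 = (−0.0852 + √4907.5)/2 ≈ 34.984 mm, so f ≈ 35.0 mm.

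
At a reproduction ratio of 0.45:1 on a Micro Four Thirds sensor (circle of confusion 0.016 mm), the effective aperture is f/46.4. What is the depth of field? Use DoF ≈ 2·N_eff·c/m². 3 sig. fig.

At magnification m, DoF ≈ 2·N_eff·c/m² = 2 × 46.4 × 0.016 / 0.45² = 1.485 / 0.2025 ≈ 7.33 mm.

7.33 mm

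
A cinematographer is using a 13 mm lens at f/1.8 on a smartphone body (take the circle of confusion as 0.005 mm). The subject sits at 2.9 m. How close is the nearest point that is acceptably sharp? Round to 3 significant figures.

Hyperfocal distance H = f²/(N·c) + f = 13²/(1.8 × 0.005) + 13 = 169/0.009 + 13 ≈ 18790.8 mm ≈ 18.79 m.
Near limit Dn = s·(H − f)/(H + s − 2f) = 2900 × (18790.8 − 13) / (18790.8 + 2900 − 2 × 13) = 2900 × 18777.8 / 21664.8 ≈ 2513.6 mm ≈ 2.51 m.

2.51 m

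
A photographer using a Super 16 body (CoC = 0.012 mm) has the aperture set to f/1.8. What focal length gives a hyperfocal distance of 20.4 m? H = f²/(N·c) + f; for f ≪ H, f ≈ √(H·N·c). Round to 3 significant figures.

21.0 mm

From H = f²/(N·c) + f, with f ≪ H: f ≈ √(H·N·c) = √(20400 × 1.8 × 0.012) = √440.64 ≈ 20.99 mm.
The +f correction barely moves this — solving exactly, f² + N·c·f − N·c·H = 0 ⇒ f = (−N·c + √((N·c)² + 4·N·c·H))/2 = (−0.0216 + √1762.6)/2 ≈ 20.981 mm, so f ≈ 21.0 mm.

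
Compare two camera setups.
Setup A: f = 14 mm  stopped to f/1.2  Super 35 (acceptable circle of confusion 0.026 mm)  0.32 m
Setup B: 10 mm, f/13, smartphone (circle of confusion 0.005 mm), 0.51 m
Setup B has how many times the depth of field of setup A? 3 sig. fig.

Setup A: H = 14²/(1.2×0.026) + 14 ≈ 6296.1 mm; DoF = Df − Dn = 336.385 − 305.137 ≈ 31.248 mm.
Setup B: H = 10²/(13×0.005) + 10 ≈ 1548.5 mm; DoF = Df − Dn = 755.56 − 384.91 ≈ 370.65 mm.
Ratio = 370.65 / 31.248 ≈ 11.9.

11.9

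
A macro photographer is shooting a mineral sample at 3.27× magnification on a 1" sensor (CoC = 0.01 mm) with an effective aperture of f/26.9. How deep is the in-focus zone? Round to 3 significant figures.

0.0503 mm

At magnification m, DoF ≈ 2·N_eff·c/m² = 2 × 26.9 × 0.01 / 3.27² = 0.538 / 10.69 ≈ 0.0503 mm.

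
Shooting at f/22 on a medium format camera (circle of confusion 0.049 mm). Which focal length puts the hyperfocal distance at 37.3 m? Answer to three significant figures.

200 mm

From H = f²/(N·c) + f, with f ≪ H: f ≈ √(H·N·c) = √(37300 × 22 × 0.049) = √40209 ≈ 200.5 mm.
Exact: f² + N·c·f − N·c·H = 0 ⇒ f = (−N·c + √((N·c)² + 4·N·c·H))/2 = (−1.078 + √160839)/2 ≈ 199.98 mm ≈ 200 mm.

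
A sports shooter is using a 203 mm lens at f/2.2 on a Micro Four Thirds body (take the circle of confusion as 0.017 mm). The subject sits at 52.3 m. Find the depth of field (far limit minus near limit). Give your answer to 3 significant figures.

4.96 m

Hyperfocal distance H = f²/(N·c) + f = 203²/(2.2 × 0.017) + 203 = 41209/0.0374 + 203 ≈ 1102047.9 mm ≈ 1102 m.
Near limit Dn = s·(H − f)/(H + s − 2f) = 52300 × (1102047.9 − 203) / (1102047.9 + 52300 − 2 × 203) = 52300 × 1101844.9 / 1153941.9 ≈ 49938.8 mm.
Far limit Df = s·(H − f)/(H − s) = 52300 × (1102047.9 − 203) / (1102047.9 − 52300) = 52300 × 1101844.9 / 1049747.9 ≈ 54895.5 mm.
Depth of field = Df − Dn = 54895.5 − 49938.8 ≈ 4956.7 mm ≈ 4.96 m.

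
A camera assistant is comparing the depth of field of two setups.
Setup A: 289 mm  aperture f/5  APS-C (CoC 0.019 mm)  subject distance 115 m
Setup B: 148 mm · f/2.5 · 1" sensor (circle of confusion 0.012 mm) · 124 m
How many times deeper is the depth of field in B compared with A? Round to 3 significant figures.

1.42

Setup A: H = 289²/(5×0.019) + 289 ≈ 879457.4 mm; DoF = Df − Dn = 132256 − 101727 ≈ 30529 mm.
Setup B: H = 148²/(2.5×0.012) + 148 ≈ 730281.3 mm; DoF = Df − Dn = 149331 − 106016 ≈ 43315 mm.
Ratio = 43315 / 30529 ≈ 1.42.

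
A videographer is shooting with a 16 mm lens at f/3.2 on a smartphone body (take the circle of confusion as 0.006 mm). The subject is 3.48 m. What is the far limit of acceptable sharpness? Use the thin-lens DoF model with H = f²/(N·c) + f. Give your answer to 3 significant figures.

Hyperfocal distance H = f²/(N·c) + f = 16²/(3.2 × 0.006) + 16 = 256/0.0192 + 16 ≈ 13349.3 mm ≈ 13.35 m.
Far limit Df = s·(H − f)/(H − s) = 3480 × (13349.3 − 16) / (13349.3 − 3480) = 3480 × 13333.3 / 9869.3 ≈ 4701.4 mm ≈ 4.70 m.

4.70 m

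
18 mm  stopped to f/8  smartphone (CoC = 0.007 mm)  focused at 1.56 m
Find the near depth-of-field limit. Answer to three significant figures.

Hyperfocal distance H = f²/(N·c) + f = 18²/(8 × 0.007) + 18 = 324/0.056 + 18 ≈ 5803.7 mm ≈ 5.804 m.
Near limit Dn = s·(H − f)/(H + s − 2f) = 1560 × (5803.7 − 18) / (5803.7 + 1560 − 2 × 18) = 1560 × 5785.7 / 7327.7 ≈ 1231.7 mm ≈ 1.23 m.

1.23 m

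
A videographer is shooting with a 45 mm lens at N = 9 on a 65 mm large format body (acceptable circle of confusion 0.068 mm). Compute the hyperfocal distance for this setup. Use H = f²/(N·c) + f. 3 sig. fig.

Hyperfocal distance H = f²/(N·c) + f = 45²/(9 × 0.068) + 45 = 2025/0.612 + 45 ≈ 3353.8 mm ≈ 3.35 m.

3.35 m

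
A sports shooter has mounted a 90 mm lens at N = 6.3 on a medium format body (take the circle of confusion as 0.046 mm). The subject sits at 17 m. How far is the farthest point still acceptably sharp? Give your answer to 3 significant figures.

43.0 m

Hyperfocal distance H = f²/(N·c) + f = 90²/(6.3 × 0.046) + 90 = 8100/0.2898 + 90 ≈ 28040.3 mm ≈ 28.04 m.
Far limit Df = s·(H − f)/(H − s) = 17000 × (28040.3 − 90) / (28040.3 − 17000) = 17000 × 27950.3 / 11040.3 ≈ 43038 mm ≈ 43.0 m.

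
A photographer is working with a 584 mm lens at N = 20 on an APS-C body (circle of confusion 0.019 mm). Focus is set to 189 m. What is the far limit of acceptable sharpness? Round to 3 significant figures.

239 m

Hyperfocal distance H = f²/(N·c) + f = 584²/(20 × 0.019) + 584 = 341056/0.38 + 584 ≈ 898099.8 mm ≈ 898.1 m.
Far limit Df = s·(H − f)/(H − s) = 189000 × (898099.8 − 584) / (898099.8 − 189000) = 189000 × 897515.8 / 709099.8 ≈ 239219 mm ≈ 239 m.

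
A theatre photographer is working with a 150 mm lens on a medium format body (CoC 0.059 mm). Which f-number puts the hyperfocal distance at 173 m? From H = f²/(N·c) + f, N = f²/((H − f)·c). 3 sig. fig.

Rearrange H = f²/(N·c) + f for N: N = f² / ((H − f)·c).
N = 150² / ((173000 − 150) × 0.059) = 22500 / 10198 ≈ 2.21.

f/2.21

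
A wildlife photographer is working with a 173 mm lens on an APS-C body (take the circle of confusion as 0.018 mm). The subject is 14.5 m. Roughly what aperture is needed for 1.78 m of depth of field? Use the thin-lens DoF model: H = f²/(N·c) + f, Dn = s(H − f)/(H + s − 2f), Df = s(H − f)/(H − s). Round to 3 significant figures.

f/7.10

Write h = H − f = f²/(N·c). The thin-lens limits are Dn = s·h/(h + (s−f)) and Df = s·h/(h − (s−f)), so DoF = Df − Dn = 2·s·(s−f)·h / (h² − (s−f)²).
That is a quadratic in h: DoF·h² − 2·s·(s−f)·h − DoF·(s−f)² = 0 ⇒ h = (s−f)·(s + √(s² + DoF²)) / DoF = 14327 × (14500 + √(14500² + 1780²)) / 1780 = 14327 × (14500 + 14608.8) / 1780 ≈ 234294 mm.
Then N = f²/(c·h) = 173² / (0.018 × 234294) = 29929 / 4217.3 ≈ 7.10.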